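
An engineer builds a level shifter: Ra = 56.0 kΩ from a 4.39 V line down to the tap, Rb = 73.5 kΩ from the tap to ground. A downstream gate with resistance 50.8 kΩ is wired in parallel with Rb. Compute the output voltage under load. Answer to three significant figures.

The load sits in parallel with Rb: Rb‖R_L = (73.5 × 50.8) / (73.5 + 50.8) = 30.04 kΩ.
V_out = 4.39 × 30.04 / (56.0 + 30.04) = 4.39 × 30.04/86.04 = 1.53 V.

V_out ≈ 1.53 V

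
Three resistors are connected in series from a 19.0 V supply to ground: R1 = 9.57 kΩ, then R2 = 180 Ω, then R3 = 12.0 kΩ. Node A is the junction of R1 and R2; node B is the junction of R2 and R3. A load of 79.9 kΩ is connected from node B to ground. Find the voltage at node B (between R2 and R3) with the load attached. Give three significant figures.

At node B, R3 is in parallel with the load: R3‖R_L = 10430 Ω.
Below node A the resistance is R2 + (R3‖R_L) = 10610 Ω, so V_A = 19.0 × 10610/20180 = 9.991 V.
Then V_B = V_A × (R3‖R_L)/(R2 + R3‖R_L) = 9.991 × 10430/10610 = 9.82 V.

V ≈ 9.82 V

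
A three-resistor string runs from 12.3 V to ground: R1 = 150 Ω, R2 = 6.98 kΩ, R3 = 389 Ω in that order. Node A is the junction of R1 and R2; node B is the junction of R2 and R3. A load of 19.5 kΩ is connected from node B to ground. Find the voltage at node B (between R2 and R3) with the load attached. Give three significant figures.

V ≈ 0.625 V

At node B, R3 is in parallel with the load: R3‖R_L = 381.4 Ω.
Below node A the resistance is R2 + (R3‖R_L) = 7361 Ω, so V_A = 12.3 × 7361/7511 = 12.05 V.
Then V_B = V_A × (R3‖R_L)/(R2 + R3‖R_L) = 12.05 × 381.4/7361 = 0.625 V.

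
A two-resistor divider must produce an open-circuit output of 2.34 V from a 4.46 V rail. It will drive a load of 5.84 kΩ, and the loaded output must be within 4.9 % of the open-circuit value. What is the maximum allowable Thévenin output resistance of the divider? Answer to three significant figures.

R_th ≤ 301 Ω

Loading drop = R_th/(R_th + R_L) ≤ 0.0490, so R_th ≤ R_L · ε/(1−ε) = 5.84 kΩ × 0.0490/0.9510 = 301 Ω.
(Any R1, R2 with R2/(R1+R2) = 0.525 and R1‖R2 ≤ 301 Ω will meet the spec.)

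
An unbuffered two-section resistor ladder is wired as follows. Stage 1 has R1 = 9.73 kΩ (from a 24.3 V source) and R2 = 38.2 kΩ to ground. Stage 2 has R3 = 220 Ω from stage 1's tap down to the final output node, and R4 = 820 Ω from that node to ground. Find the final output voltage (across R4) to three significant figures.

Stage 2 presents R3+R4 = 1040 Ω as a load on stage 1's tap.
Stage 1's lower leg becomes R2‖(R3+R4) = 1012 Ω, so V_mid = 24.3 × 1012/10740 = 2.290 V.
Stage 2 is itself unloaded: V_out = V_mid × R4/(R3+R4) = 2.290 × 820/1040 = 1.81 V.

V_out ≈ 1.81 V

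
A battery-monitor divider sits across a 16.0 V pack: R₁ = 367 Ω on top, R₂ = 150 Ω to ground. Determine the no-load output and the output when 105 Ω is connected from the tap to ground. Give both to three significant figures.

Unloaded: 4.64 V; loaded: 2.30 V

Open-circuit: V = 16.0 × 150/(367 + 150) = 4.64 V.
With the load, R₂ becomes R₂‖R_L = 61.76 Ω, so V = 16.0 × 61.76/428.8 = 2.30 V.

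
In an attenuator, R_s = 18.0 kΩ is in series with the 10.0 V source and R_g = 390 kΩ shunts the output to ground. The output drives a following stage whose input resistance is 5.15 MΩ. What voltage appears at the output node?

The load sits in parallel with R_g: R_g‖R_L = (390 × 5150) / (390 + 5150) = 362.5 kΩ.
V_out = 10.0 × 362.5 / (18.0 + 362.5) = 10.0 × 362.5/380.5 = 9.53 V.

V_out ≈ 9.53 V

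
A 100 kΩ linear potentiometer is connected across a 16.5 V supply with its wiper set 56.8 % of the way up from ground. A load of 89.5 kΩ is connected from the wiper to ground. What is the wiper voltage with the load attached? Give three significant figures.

V ≈ 7.36 V

The wiper splits the pot into (1−α)R = 43.20 kΩ above and αR = 56.80 kΩ below.
Lower section ‖ load = 34.75 kΩ.
V_wiper = 16.5 × 34.75/(43.20 + 34.75) = 7.36 V.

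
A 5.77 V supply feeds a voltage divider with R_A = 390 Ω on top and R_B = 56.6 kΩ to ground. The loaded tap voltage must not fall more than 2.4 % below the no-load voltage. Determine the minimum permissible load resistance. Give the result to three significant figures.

Output resistance R_th = R_A‖R_B = (390 × 56600)/56990 = 387.3 Ω.
The fractional drop is R_th/(R_th + R_L); requiring this ≤ 0.0240 gives R_L ≥ R_th(1/0.0240 − 1) = 387.3 × 40.67 = 15.8 kΩ.

R_L(min) ≈ 15.8 kΩ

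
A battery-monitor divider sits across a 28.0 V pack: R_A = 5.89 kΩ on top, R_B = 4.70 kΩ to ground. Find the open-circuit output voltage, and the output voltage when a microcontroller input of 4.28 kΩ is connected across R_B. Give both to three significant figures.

Open-circuit: V = 28.0 × 4.70/(5.89 + 4.70) = 12.4 V.
With the load, R_B becomes R_B‖R_L = 2.240 kΩ, so V = 28.0 × 2.240/8.130 = 7.71 V.

Unloaded: 12.4 V; loaded: 7.71 V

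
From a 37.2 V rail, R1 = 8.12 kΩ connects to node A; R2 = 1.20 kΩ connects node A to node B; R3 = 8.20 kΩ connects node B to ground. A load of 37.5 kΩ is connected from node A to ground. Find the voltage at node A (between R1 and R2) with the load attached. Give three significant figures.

V ≈ 17.9 V

Below node A the series string R2+R3 = 9.400 kΩ sits in parallel with the 37.5 kΩ load: 7.516 kΩ.
V_A = 37.2 × 7.516/(8.12 + 7.516) = 17.9 V.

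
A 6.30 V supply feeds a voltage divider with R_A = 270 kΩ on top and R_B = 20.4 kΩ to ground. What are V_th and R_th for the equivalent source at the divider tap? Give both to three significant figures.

V_th is the open-circuit tap voltage: 6.30 × 20.4/(270 + 20.4) = 0.443 V.
With the supply zeroed, R_A and R_B appear in parallel from the tap: R_th = R_A‖R_B = (270 × 20.4)/290.4 = 19.0 kΩ.

V_th = 0.443 V, R_th = 19.0 kΩ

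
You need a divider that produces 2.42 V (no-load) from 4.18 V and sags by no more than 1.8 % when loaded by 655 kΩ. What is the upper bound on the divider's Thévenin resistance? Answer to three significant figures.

Loading drop = R_th/(R_th + R_L) ≤ 0.0180, so R_th ≤ R_L · ε/(1−ε) = 655 kΩ × 0.0180/0.9820 = 12.0 kΩ.
(Any R1, R2 with R2/(R1+R2) = 0.579 and R1‖R2 ≤ 12.0 kΩ will meet the spec.)

R_th ≤ 12.0 kΩ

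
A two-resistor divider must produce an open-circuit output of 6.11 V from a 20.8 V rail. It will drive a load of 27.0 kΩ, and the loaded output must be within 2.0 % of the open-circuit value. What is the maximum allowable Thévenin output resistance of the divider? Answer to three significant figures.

Loading drop = R_th/(R_th + R_L) ≤ 0.0200, so R_th ≤ R_L · ε/(1−ε) = 27.0 kΩ × 0.0200/0.9800 = 551 Ω.

R_th ≤ 551 Ω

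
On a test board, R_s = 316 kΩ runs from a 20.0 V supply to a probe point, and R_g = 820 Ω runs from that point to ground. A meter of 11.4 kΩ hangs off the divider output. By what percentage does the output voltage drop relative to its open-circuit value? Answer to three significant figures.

The divider's output (Thévenin) resistance is R_s‖R_g = 817.9 Ω.
Fractional drop under load = R_th/(R_th + R_L) = 817.9 / (817.9 + 11400) = 0.06694.
So the output falls by 6.69 %.

6.69 %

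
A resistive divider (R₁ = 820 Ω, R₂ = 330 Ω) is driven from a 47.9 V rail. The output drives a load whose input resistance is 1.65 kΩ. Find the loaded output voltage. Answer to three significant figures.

The load sits in parallel with R₂: R₂‖R_L = (330 × 1650) / (330 + 1650) = 275.0 Ω.
V_out = 47.9 × 275.0 / (820 + 275.0) = 47.9 × 275.0/1095 = 12.0 V.

V_out ≈ 12.0 V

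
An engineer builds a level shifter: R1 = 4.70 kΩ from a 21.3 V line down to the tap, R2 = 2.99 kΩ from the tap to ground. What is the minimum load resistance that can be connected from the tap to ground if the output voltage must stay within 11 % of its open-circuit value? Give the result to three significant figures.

R_L(min) ≈ 14.8 kΩ

Output resistance R_th = R1‖R2 = (4.70 × 2.99)/7.690 = 1.827 kΩ.
The fractional drop is R_th/(R_th + R_L); requiring this ≤ 0.110 gives R_L ≥ R_th(1/0.110 − 1) = 1.827 × 8.091 = 14.8 kΩ.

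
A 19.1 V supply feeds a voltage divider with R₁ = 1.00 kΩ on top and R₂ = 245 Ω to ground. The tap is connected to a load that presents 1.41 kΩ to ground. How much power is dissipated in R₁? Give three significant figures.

Total resistance from the source is R₁ + (R₂‖R_L) = 1209 Ω, so I = 19.1/1209 Ω = 15.80 mA.
P = I²·R₁ = (15.80 mA)² × 1.00 kΩ = 250 mW.

P ≈ 250 mW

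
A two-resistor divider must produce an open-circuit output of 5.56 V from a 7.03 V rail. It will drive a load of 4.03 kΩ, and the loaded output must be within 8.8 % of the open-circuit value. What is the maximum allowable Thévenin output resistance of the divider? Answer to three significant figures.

R_th ≤ 389 Ω

Loading drop = R_th/(R_th + R_L) ≤ 0.0880, so R_th ≤ R_L · ε/(1−ε) = 4.03 kΩ × 0.0880/0.9120 = 389 Ω.
(Any R1, R2 with R2/(R1+R2) = 0.791 and R1‖R2 ≤ 389 Ω will meet the spec.)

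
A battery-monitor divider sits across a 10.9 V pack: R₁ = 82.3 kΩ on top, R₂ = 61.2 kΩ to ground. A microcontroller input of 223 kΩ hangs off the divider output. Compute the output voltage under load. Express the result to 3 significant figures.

The load sits in parallel with R₂: R₂‖R_L = (61.2 × 223) / (61.2 + 223) = 48.02 kΩ.
V_out = 10.9 × 48.02 / (82.3 + 48.02) = 10.9 × 48.02/130.3 = 4.02 V.
(Unloaded it would have been 4.65 V.)

V_out ≈ 4.02 V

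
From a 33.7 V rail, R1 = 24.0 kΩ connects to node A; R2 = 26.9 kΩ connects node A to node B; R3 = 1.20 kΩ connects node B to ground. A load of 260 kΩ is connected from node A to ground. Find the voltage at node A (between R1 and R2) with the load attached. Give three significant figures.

V ≈ 17.3 V

Below node A the series string R2+R3 = 28.10 kΩ sits in parallel with the 260 kΩ load: 25.36 kΩ.
V_A = 33.7 × 25.36/(24.0 + 25.36) = 17.3 V.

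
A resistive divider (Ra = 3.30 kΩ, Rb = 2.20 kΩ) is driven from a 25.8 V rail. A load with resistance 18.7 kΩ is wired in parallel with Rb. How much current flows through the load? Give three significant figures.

Rb‖R_L = 1.968 kΩ; V_out = 25.8 × 1.968/5.268 = 9.640 V.
I_L = V_out / R_L = 9.640 / 18.7 kΩ = 0.515 mA.

I_L ≈ 0.515 mA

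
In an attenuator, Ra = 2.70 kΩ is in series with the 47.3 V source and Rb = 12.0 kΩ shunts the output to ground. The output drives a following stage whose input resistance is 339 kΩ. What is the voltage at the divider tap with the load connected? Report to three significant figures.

V_out ≈ 38.4 V

The load sits in parallel with Rb: Rb‖R_L = (12.0 × 339) / (12.0 + 339) = 11.59 kΩ.
V_out = 47.3 × 11.59 / (2.70 + 11.59) = 47.3 × 11.59/14.29 = 38.4 V.
(Unloaded it would have been 38.6 V.)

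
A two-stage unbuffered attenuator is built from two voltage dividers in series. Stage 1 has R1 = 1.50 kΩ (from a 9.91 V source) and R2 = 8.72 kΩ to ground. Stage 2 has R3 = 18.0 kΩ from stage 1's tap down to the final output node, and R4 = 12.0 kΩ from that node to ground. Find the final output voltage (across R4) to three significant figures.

V_out ≈ 3.24 V

Stage 2 presents R3+R4 = 30.00 kΩ as a load on stage 1's tap.
Stage 1's lower leg becomes R2‖(R3+R4) = 6.756 kΩ, so V_mid = 9.91 × 6.756/8.256 = 8.110 V.
Stage 2 is itself unloaded: V_out = V_mid × R4/(R3+R4) = 8.110 × 12.0/30.00 = 3.24 V.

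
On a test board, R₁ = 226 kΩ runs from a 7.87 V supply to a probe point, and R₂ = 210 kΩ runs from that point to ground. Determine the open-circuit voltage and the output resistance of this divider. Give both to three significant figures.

V_th = 3.79 V, R_th = 109 kΩ

V_th is the open-circuit tap voltage: 7.87 × 210/(226 + 210) = 3.79 V.
With the supply zeroed, R₁ and R₂ appear in parallel from the tap: R_th = R₁‖R₂ = (226 × 210)/436.0 = 109 kΩ.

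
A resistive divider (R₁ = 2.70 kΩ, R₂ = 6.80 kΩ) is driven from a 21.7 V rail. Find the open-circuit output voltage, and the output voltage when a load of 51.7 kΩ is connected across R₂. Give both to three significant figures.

Unloaded: 15.5 V; loaded: 15.0 V

Open-circuit: V = 21.7 × 6.80/(2.70 + 6.80) = 15.5 V.
With the load, R₂ becomes R₂‖R_L = 6.010 kΩ, so V = 21.7 × 6.010/8.710 = 15.0 V.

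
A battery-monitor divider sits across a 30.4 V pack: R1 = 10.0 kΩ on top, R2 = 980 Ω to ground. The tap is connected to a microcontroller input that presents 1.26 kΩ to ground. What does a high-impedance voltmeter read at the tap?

V_out ≈ 1.59 V

The load sits in parallel with R2: R2‖R_L = (980 × 1260) / (980 + 1260) = 551.2 Ω.
V_out = 30.4 × 551.2 / (10000 + 551.2) = 30.4 × 551.2/10550 = 1.59 V.
(Unloaded it would have been 2.71 V.)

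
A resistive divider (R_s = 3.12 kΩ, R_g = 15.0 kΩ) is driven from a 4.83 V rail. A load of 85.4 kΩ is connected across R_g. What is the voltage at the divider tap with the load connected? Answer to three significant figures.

The load sits in parallel with R_g: R_g‖R_L = (15.0 × 85.4) / (15.0 + 85.4) = 12.76 kΩ.
V_out = 4.83 × 12.76 / (3.12 + 12.76) = 4.83 × 12.76/15.88 = 3.88 V.

V_out ≈ 3.88 V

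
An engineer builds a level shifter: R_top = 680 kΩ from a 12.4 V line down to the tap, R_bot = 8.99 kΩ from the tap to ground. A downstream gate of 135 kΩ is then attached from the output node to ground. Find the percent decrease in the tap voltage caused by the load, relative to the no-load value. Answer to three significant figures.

The divider's output (Thévenin) resistance is R_top‖R_bot = 8.873 kΩ.
Fractional drop under load = R_th/(R_th + R_L) = 8.873 / (8.873 + 135) = 0.06167.
So the output falls by 6.17 %.

6.17 %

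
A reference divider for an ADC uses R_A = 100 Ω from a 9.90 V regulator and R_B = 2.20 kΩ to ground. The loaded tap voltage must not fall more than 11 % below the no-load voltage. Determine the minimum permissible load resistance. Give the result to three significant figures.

Output resistance R_th = R_A‖R_B = (100 × 2200)/2300 = 95.65 Ω.
The fractional drop is R_th/(R_th + R_L); requiring this ≤ 0.110 gives R_L ≥ R_th(1/0.110 − 1) = 95.65 × 8.091 = 774 Ω.

R_L(min) ≈ 774 Ω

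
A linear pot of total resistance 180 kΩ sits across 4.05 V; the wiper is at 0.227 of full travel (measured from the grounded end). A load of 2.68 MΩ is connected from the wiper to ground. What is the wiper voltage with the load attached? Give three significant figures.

The wiper splits the pot into (1−α)R = 139.1 kΩ above and αR = 40.86 kΩ below.
Lower section ‖ load = 40.25 kΩ.
V_wiper = 4.05 × 40.25/(139.1 + 40.25) = 0.909 V.

V ≈ 0.909 V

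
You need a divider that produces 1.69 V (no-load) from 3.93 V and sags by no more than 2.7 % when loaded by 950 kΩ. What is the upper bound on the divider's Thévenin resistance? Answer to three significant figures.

Loading drop = R_th/(R_th + R_L) ≤ 0.0270, so R_th ≤ R_L · ε/(1−ε) = 950 kΩ × 0.0270/0.9730 = 26.4 kΩ.

R_th ≤ 26.4 kΩ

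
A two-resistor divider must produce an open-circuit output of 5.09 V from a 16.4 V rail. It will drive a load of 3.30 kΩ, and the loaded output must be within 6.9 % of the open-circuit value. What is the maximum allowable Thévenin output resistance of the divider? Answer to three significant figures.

R_th ≤ 245 Ω

Loading drop = R_th/(R_th + R_L) ≤ 0.0690, so R_th ≤ R_L · ε/(1−ε) = 3.30 kΩ × 0.0690/0.9310 = 245 Ω.
(Any R1, R2 with R2/(R1+R2) = 0.310 and R1‖R2 ≤ 245 Ω will meet the spec.)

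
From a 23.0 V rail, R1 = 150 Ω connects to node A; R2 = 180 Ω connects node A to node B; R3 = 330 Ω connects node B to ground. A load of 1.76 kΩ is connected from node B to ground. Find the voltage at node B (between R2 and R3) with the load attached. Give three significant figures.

At node B, R3 is in parallel with the load: R3‖R_L = 277.9 Ω.
Below node A the resistance is R2 + (R3‖R_L) = 457.9 Ω, so V_A = 23.0 × 457.9/607.9 = 17.32 V.
Then V_B = V_A × (R3‖R_L)/(R2 + R3‖R_L) = 17.32 × 277.9/457.9 = 10.5 V.

V ≈ 10.5 V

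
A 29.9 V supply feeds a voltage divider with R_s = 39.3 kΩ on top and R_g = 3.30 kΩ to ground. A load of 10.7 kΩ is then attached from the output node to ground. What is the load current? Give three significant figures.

I_L ≈ 0.169 mA

R_g‖R_L = 2.522 kΩ; V_out = 29.9 × 2.522/41.82 = 1.803 V.
I_L = V_out / R_L = 1.803 / 10.7 kΩ = 0.169 mA.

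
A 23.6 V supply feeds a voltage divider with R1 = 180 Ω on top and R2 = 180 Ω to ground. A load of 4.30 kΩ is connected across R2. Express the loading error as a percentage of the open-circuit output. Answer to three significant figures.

The divider's output (Thévenin) resistance is R1‖R2 = 90.00 Ω.
Fractional drop under load = R_th/(R_th + R_L) = 90.00 / (90.00 + 4300) = 0.02050.
So the output falls by 2.05 %.

2.05 %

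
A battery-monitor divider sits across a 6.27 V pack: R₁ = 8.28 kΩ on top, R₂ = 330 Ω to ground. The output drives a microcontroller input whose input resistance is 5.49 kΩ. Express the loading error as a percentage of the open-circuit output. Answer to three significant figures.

5.46 %

The divider's output (Thévenin) resistance is R₁‖R₂ = 317.4 Ω.
Fractional drop under load = R_th/(R_th + R_L) = 317.4 / (317.4 + 5490) = 0.05465.
So the output falls by 5.46 %.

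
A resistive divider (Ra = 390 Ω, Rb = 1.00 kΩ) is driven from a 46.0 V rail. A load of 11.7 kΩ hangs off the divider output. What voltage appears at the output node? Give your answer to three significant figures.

V_out ≈ 32.3 V

The load sits in parallel with Rb: Rb‖R_L = (1000 × 11700) / (1000 + 11700) = 921.3 Ω.
V_out = 46.0 × 921.3 / (390 + 921.3) = 46.0 × 921.3/1311 = 32.3 V.
(Unloaded it would have been 33.1 V.)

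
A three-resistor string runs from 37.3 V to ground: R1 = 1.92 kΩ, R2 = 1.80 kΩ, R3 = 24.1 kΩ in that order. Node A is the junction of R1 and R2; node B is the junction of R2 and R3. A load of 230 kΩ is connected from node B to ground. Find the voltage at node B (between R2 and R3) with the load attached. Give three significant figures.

V ≈ 31.9 V

At node B, R3 is in parallel with the load: R3‖R_L = 21.81 kΩ.
Below node A the resistance is R2 + (R3‖R_L) = 23.61 kΩ, so V_A = 37.3 × 23.61/25.53 = 34.50 V.
Then V_B = V_A × (R3‖R_L)/(R2 + R3‖R_L) = 34.50 × 21.81/23.61 = 31.9 V.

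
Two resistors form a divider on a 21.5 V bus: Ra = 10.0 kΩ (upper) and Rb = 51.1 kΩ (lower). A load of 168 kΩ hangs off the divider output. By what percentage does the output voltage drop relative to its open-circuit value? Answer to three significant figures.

The divider's output (Thévenin) resistance is Ra‖Rb = 8.363 kΩ.
Fractional drop under load = R_th/(R_th + R_L) = 8.363 / (8.363 + 168) = 0.04742.
So the output falls by 4.74 %.

4.74 %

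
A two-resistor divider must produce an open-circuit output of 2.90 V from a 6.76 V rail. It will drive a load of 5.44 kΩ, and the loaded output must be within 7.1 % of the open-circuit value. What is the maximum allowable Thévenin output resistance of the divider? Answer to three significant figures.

Loading drop = R_th/(R_th + R_L) ≤ 0.0710, so R_th ≤ R_L · ε/(1−ε) = 5.44 kΩ × 0.0710/0.9290 = 416 Ω.

R_th ≤ 416 Ω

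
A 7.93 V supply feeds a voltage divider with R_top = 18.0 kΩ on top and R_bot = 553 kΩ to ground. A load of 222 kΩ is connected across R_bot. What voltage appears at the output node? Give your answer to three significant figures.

V_out ≈ 7.12 V

The load sits in parallel with R_bot: R_bot‖R_L = (553 × 222) / (553 + 222) = 158.4 kΩ.
V_out = 7.93 × 158.4 / (18.0 + 158.4) = 7.93 × 158.4/176.4 = 7.12 V.
(Unloaded it would have been 7.68 V.)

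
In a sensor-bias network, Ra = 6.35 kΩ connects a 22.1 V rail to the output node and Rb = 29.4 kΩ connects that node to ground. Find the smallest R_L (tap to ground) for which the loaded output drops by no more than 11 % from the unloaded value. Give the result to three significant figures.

Output resistance R_th = Ra‖Rb = (6.35 × 29.4)/35.75 = 5.222 kΩ.
The fractional drop is R_th/(R_th + R_L); requiring this ≤ 0.110 gives R_L ≥ R_th(1/0.110 − 1) = 5.222 × 8.091 = 42.3 kΩ.

R_L(min) ≈ 42.3 kΩ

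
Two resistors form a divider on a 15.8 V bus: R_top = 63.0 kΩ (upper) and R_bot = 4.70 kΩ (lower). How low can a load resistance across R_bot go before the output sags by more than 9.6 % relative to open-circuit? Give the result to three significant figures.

Output resistance R_th = R_top‖R_bot = (63.0 × 4.70)/67.70 = 4.374 kΩ.
The fractional drop is R_th/(R_th + R_L); requiring this ≤ 0.0960 gives R_L ≥ R_th(1/0.0960 − 1) = 4.374 × 9.417 = 41.2 kΩ.

R_L(min) ≈ 41.2 kΩ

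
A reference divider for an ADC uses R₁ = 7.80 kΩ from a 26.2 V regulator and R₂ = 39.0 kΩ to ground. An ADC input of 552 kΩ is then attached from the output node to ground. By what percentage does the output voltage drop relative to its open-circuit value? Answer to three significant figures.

The divider's output (Thévenin) resistance is R₁‖R₂ = 6.500 kΩ.
Fractional drop under load = R_th/(R_th + R_L) = 6.500 / (6.500 + 552) = 0.01164.
So the output falls by 1.16 %.

1.16 %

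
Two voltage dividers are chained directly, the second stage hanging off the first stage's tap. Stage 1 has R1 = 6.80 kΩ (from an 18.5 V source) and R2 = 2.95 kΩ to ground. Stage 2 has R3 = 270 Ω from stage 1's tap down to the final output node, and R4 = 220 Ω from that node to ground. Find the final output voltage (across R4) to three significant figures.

Stage 2 presents R3+R4 = 490.0 Ω as a load on stage 1's tap.
Stage 1's lower leg becomes R2‖(R3+R4) = 420.2 Ω, so V_mid = 18.5 × 420.2/7220 = 1.077 V.
Stage 2 is itself unloaded: V_out = V_mid × R4/(R3+R4) = 1.077 × 220/490.0 = 0.483 V.

V_out ≈ 0.483 V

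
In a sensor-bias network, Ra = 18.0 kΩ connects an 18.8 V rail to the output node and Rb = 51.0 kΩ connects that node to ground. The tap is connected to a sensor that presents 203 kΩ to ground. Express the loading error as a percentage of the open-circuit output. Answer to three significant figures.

The divider's output (Thévenin) resistance is Ra‖Rb = 13.30 kΩ.
Fractional drop under load = R_th/(R_th + R_L) = 13.30 / (13.30 + 203) = 0.06151.
So the output falls by 6.15 %.

6.15 %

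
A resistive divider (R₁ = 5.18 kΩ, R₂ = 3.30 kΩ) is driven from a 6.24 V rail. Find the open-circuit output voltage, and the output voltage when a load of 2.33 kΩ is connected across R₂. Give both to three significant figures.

Open-circuit: V = 6.24 × 3.30/(5.18 + 3.30) = 2.43 V.
With the load, R₂ becomes R₂‖R_L = 1.366 kΩ, so V = 6.24 × 1.366/6.546 = 1.30 V.

Unloaded: 2.43 V; loaded: 1.30 V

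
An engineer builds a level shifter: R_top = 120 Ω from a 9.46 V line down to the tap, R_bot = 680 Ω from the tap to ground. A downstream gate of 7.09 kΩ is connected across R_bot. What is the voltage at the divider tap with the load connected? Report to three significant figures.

V_out ≈ 7.93 V

The load sits in parallel with R_bot: R_bot‖R_L = (680 × 7090) / (680 + 7090) = 620.5 Ω.
V_out = 9.46 × 620.5 / (120 + 620.5) = 9.46 × 620.5/740.5 = 7.93 V.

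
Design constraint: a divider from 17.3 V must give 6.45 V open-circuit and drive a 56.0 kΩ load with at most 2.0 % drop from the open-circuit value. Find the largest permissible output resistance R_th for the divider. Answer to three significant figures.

Loading drop = R_th/(R_th + R_L) ≤ 0.0200, so R_th ≤ R_L · ε/(1−ε) = 56.0 kΩ × 0.0200/0.9800 = 1.14 kΩ.
(Any R1, R2 with R2/(R1+R2) = 0.373 and R1‖R2 ≤ 1.14 kΩ will meet the spec.)

R_th ≤ 1.14 kΩ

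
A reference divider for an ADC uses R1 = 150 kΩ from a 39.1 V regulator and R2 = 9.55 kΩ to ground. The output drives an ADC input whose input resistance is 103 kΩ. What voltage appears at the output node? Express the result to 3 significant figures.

The load sits in parallel with R2: R2‖R_L = (9.55 × 103) / (9.55 + 103) = 8.740 kΩ.
V_out = 39.1 × 8.740 / (150 + 8.740) = 39.1 × 8.740/158.7 = 2.15 V.

V_out ≈ 2.15 V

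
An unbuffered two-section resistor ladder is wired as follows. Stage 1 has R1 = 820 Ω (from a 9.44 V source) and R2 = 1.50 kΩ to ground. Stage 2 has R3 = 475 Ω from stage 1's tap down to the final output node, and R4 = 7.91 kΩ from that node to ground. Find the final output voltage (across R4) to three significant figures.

V_out ≈ 5.42 V

Stage 2 presents R3+R4 = 8385 Ω as a load on stage 1's tap.
Stage 1's lower leg becomes R2‖(R3+R4) = 1272 Ω, so V_mid = 9.44 × 1272/2092 = 5.740 V.
Stage 2 is itself unloaded: V_out = V_mid × R4/(R3+R4) = 5.740 × 7910/8385 = 5.42 V.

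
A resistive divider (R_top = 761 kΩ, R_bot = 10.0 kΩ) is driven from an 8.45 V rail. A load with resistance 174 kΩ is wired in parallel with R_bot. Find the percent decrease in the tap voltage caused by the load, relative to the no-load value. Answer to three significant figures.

5.37 %

The divider's output (Thévenin) resistance is R_top‖R_bot = 9.870 kΩ.
Fractional drop under load = R_th/(R_th + R_L) = 9.870 / (9.870 + 174) = 0.05368.
So the output falls by 5.37 %.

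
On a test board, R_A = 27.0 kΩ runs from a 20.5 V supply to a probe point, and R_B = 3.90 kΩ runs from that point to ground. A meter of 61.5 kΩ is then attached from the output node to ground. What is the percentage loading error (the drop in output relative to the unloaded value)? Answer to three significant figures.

The divider's output (Thévenin) resistance is R_A‖R_B = 3.408 kΩ.
Fractional drop under load = R_th/(R_th + R_L) = 3.408 / (3.408 + 61.5) = 0.05250.
So the output falls by 5.25 %.

5.25 %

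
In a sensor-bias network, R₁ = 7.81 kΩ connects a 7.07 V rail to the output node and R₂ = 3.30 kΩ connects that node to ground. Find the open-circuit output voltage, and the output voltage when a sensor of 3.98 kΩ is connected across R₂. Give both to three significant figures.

Open-circuit: V = 7.07 × 3.30/(7.81 + 3.30) = 2.10 V.
With the load, R₂ becomes R₂‖R_L = 1.804 kΩ, so V = 7.07 × 1.804/9.614 = 1.33 V.

Unloaded: 2.10 V; loaded: 1.33 V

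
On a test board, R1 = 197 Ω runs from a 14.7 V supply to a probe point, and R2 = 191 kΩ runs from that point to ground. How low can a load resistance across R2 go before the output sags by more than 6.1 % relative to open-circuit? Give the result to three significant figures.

R_L(min) ≈ 3.03 kΩ

Output resistance R_th = R1‖R2 = (197 × 191000)/191200 = 196.8 Ω.
The fractional drop is R_th/(R_th + R_L); requiring this ≤ 0.0610 gives R_L ≥ R_th(1/0.0610 − 1) = 196.8 × 15.39 = 3.03 kΩ.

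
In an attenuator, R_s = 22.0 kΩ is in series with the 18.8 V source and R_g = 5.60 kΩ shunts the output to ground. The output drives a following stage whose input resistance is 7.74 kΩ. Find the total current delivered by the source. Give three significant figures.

I ≈ 0.745 mA

R_g‖R_L = 3.249 kΩ, so the source sees R_s + R_g‖R_L = 25.25 kΩ.
I = 18.8 V / 25.25 kΩ = 0.745 mA.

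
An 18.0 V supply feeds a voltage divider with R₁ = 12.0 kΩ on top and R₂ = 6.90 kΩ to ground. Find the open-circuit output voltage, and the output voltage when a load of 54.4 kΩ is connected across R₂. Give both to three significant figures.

Open-circuit: V = 18.0 × 6.90/(12.0 + 6.90) = 6.57 V.
With the load, R₂ becomes R₂‖R_L = 6.123 kΩ, so V = 18.0 × 6.123/18.12 = 6.08 V.

Unloaded: 6.57 V; loaded: 6.08 V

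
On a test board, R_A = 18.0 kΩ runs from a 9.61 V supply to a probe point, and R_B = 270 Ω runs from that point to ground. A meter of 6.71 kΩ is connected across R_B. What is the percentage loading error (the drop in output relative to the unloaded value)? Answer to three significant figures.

3.81 %

The divider's output (Thévenin) resistance is R_A‖R_B = 266.0 Ω.
Fractional drop under load = R_th/(R_th + R_L) = 266.0 / (266.0 + 6710) = 0.03813.
So the output falls by 3.81 %.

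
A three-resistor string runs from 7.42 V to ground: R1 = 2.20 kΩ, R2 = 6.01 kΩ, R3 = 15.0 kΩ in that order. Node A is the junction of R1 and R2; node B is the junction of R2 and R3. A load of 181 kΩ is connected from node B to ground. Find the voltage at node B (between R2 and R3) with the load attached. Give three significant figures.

At node B, R3 is in parallel with the load: R3‖R_L = 13.85 kΩ.
Below node A the resistance is R2 + (R3‖R_L) = 19.86 kΩ, so V_A = 7.42 × 19.86/22.06 = 6.680 V.
Then V_B = V_A × (R3‖R_L)/(R2 + R3‖R_L) = 6.680 × 13.85/19.86 = 4.66 V.

V ≈ 4.66 V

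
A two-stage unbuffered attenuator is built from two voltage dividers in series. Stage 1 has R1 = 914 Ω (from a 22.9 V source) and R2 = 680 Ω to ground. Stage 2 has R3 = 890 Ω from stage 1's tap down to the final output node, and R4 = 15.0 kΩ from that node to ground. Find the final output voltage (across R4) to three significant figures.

V_out ≈ 9.00 V

Stage 2 presents R3+R4 = 15890 Ω as a load on stage 1's tap.
Stage 1's lower leg becomes R2‖(R3+R4) = 652.1 Ω, so V_mid = 22.9 × 652.1/1566 = 9.535 V.
Stage 2 is itself unloaded: V_out = V_mid × R4/(R3+R4) = 9.535 × 15000/15890 = 9.00 V.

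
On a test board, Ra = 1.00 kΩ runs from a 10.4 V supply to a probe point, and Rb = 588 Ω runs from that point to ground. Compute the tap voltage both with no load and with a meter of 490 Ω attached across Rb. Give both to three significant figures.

Unloaded: 3.85 V; loaded: 2.19 V

Open-circuit: V = 10.4 × 588/(1000 + 588) = 3.85 V.
With the load, Rb becomes Rb‖R_L = 267.3 Ω, so V = 10.4 × 267.3/1267 = 2.19 V.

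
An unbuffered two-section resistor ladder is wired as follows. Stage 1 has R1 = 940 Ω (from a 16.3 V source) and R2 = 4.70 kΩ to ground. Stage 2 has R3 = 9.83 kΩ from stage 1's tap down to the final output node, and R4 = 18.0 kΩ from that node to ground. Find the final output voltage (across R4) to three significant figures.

Stage 2 presents R3+R4 = 27830 Ω as a load on stage 1's tap.
Stage 1's lower leg becomes R2‖(R3+R4) = 4021 Ω, so V_mid = 16.3 × 4021/4961 = 13.21 V.
Stage 2 is itself unloaded: V_out = V_mid × R4/(R3+R4) = 13.21 × 18000/27830 = 8.54 V.

V_out ≈ 8.54 V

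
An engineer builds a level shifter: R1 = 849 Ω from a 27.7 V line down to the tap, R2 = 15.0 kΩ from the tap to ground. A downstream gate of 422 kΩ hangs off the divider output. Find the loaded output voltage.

V_out ≈ 26.2 V

The load sits in parallel with R2: R2‖R_L = (15000 × 422000) / (15000 + 422000) = 14490 Ω.
V_out = 27.7 × 14490 / (849 + 14490) = 27.7 × 14490/15330 = 26.2 V.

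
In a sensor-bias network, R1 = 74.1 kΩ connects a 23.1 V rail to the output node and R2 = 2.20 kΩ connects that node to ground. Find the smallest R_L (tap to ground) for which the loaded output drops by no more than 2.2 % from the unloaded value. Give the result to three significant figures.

R_L(min) ≈ 95.0 kΩ

Output resistance R_th = R1‖R2 = (74.1 × 2.20)/76.30 = 2.137 kΩ.
The fractional drop is R_th/(R_th + R_L); requiring this ≤ 0.0220 gives R_L ≥ R_th(1/0.0220 − 1) = 2.137 × 44.45 = 95.0 kΩ.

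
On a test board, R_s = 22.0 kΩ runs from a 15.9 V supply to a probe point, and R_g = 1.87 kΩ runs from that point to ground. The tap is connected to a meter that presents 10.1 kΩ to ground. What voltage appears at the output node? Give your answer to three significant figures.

The load sits in parallel with R_g: R_g‖R_L = (1.87 × 10.1) / (1.87 + 10.1) = 1.578 kΩ.
V_out = 15.9 × 1.578 / (22.0 + 1.578) = 15.9 × 1.578/23.58 = 1.06 V.

V_out ≈ 1.06 V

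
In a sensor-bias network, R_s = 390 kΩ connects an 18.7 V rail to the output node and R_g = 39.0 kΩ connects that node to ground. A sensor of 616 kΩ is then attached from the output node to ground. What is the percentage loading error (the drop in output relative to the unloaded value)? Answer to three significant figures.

5.44 %

The divider's output (Thévenin) resistance is R_s‖R_g = 35.45 kΩ.
Fractional drop under load = R_th/(R_th + R_L) = 35.45 / (35.45 + 616) = 0.05442.
So the output falls by 5.44 %.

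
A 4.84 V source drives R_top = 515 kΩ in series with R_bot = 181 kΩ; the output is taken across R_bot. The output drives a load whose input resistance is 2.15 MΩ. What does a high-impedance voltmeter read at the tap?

The load sits in parallel with R_bot: R_bot‖R_L = (181 × 2150) / (181 + 2150) = 166.9 kΩ.
V_out = 4.84 × 166.9 / (515 + 166.9) = 4.84 × 166.9/681.9 = 1.18 V.

V_out ≈ 1.18 V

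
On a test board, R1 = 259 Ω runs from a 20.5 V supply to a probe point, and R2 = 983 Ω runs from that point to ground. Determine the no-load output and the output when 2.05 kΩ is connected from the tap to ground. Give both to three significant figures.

Open-circuit: V = 20.5 × 983/(259 + 983) = 16.2 V.
With the load, R2 becomes R2‖R_L = 664.4 Ω, so V = 20.5 × 664.4/923.4 = 14.8 V.

Unloaded: 16.2 V; loaded: 14.8 V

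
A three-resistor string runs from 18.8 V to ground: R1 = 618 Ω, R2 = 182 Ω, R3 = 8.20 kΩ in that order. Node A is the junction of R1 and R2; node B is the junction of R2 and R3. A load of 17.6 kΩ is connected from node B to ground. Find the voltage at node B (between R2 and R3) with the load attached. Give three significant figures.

At node B, R3 is in parallel with the load: R3‖R_L = 5594 Ω.
Below node A the resistance is R2 + (R3‖R_L) = 5776 Ω, so V_A = 18.8 × 5776/6394 = 16.98 V.
Then V_B = V_A × (R3‖R_L)/(R2 + R3‖R_L) = 16.98 × 5594/5776 = 16.4 V.

V ≈ 16.4 V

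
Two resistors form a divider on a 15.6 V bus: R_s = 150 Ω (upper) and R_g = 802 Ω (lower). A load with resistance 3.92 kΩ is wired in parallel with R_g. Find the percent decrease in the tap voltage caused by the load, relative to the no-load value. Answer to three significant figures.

3.12 %

The divider's output (Thévenin) resistance is R_s‖R_g = 126.4 Ω.
Fractional drop under load = R_th/(R_th + R_L) = 126.4 / (126.4 + 3920) = 0.03123.
So the output falls by 3.12 %.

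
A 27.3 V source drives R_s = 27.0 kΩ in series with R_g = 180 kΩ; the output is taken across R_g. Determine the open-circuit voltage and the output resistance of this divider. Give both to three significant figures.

V_th = 23.7 V, R_th = 23.5 kΩ

V_th is the open-circuit tap voltage: 27.3 × 180/(27.0 + 180) = 23.7 V.
With the supply zeroed, R_s and R_g appear in parallel from the tap: R_th = R_s‖R_g = (27.0 × 180)/207.0 = 23.5 kΩ.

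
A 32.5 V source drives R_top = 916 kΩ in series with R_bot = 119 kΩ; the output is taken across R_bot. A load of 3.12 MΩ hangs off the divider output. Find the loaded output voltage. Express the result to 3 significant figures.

The load sits in parallel with R_bot: R_bot‖R_L = (119 × 3120) / (119 + 3120) = 114.6 kΩ.
V_out = 32.5 × 114.6 / (916 + 114.6) = 32.5 × 114.6/1031 = 3.61 V.
(Unloaded it would have been 3.74 V.)

V_out ≈ 3.61 V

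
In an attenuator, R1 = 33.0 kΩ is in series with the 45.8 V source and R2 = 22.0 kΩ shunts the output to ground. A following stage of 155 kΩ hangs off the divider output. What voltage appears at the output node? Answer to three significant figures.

The load sits in parallel with R2: R2‖R_L = (22.0 × 155) / (22.0 + 155) = 19.27 kΩ.
V_out = 45.8 × 19.27 / (33.0 + 19.27) = 45.8 × 19.27/52.27 = 16.9 V.

V_out ≈ 16.9 V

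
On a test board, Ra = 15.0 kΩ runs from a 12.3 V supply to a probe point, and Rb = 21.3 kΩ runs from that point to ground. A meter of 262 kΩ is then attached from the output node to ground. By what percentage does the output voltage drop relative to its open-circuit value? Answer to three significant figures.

3.25 %

The divider's output (Thévenin) resistance is Ra‖Rb = 8.802 kΩ.
Fractional drop under load = R_th/(R_th + R_L) = 8.802 / (8.802 + 262) = 0.03250.
So the output falls by 3.25 %.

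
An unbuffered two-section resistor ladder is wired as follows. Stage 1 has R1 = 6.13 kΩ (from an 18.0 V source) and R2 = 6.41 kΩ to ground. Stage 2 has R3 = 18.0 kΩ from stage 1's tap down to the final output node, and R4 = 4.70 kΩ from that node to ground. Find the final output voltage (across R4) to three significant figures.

V_out ≈ 1.67 V

Stage 2 presents R3+R4 = 22.70 kΩ as a load on stage 1's tap.
Stage 1's lower leg becomes R2‖(R3+R4) = 4.999 kΩ, so V_mid = 18.0 × 4.999/11.13 = 8.085 V.
Stage 2 is itself unloaded: V_out = V_mid × R4/(R3+R4) = 8.085 × 4.70/22.70 = 1.67 V.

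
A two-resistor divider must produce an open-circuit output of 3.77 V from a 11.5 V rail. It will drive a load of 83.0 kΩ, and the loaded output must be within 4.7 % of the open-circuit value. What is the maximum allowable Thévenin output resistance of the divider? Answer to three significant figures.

Loading drop = R_th/(R_th + R_L) ≤ 0.0470, so R_th ≤ R_L · ε/(1−ε) = 83.0 kΩ × 0.0470/0.9530 = 4.09 kΩ.
(Any R1, R2 with R2/(R1+R2) = 0.328 and R1‖R2 ≤ 4.09 kΩ will meet the spec.)

R_th ≤ 4.09 kΩ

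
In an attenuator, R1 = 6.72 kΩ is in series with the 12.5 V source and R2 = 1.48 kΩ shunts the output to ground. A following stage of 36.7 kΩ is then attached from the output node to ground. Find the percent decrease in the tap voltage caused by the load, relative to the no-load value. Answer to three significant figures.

The divider's output (Thévenin) resistance is R1‖R2 = 1.213 kΩ.
Fractional drop under load = R_th/(R_th + R_L) = 1.213 / (1.213 + 36.7) = 0.03199.
So the output falls by 3.20 %.

3.20 %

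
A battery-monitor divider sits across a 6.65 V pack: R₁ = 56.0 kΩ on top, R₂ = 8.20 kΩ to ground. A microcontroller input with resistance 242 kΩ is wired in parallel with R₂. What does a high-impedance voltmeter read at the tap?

V_out ≈ 0.825 V

The load sits in parallel with R₂: R₂‖R_L = (8.20 × 242) / (8.20 + 242) = 7.931 kΩ.
V_out = 6.65 × 7.931 / (56.0 + 7.931) = 6.65 × 7.931/63.93 = 0.825 V.
(Unloaded it would have been 0.849 V.)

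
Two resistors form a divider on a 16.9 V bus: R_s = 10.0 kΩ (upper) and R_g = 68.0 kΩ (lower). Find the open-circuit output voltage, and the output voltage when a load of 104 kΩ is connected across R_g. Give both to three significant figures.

Open-circuit: V = 16.9 × 68.0/(10.0 + 68.0) = 14.7 V.
With the load, R_g becomes R_g‖R_L = 41.12 kΩ, so V = 16.9 × 41.12/51.12 = 13.6 V.

Unloaded: 14.7 V; loaded: 13.6 V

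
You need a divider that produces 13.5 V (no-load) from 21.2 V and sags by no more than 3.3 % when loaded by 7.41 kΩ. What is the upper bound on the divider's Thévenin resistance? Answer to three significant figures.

Loading drop = R_th/(R_th + R_L) ≤ 0.0330, so R_th ≤ R_L · ε/(1−ε) = 7.41 kΩ × 0.0330/0.9670 = 253 Ω.

R_th ≤ 253 Ω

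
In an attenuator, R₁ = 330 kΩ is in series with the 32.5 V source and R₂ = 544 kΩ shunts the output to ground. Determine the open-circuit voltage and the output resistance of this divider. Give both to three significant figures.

V_th = 20.2 V, R_th = 205 kΩ

V_th is the open-circuit tap voltage: 32.5 × 544/(330 + 544) = 20.2 V.
With the supply zeroed, R₁ and R₂ appear in parallel from the tap: R_th = R₁‖R₂ = (330 × 544)/874.0 = 205 kΩ.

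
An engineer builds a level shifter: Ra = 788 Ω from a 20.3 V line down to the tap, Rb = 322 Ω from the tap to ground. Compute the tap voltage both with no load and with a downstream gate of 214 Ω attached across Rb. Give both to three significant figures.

Open-circuit: V = 20.3 × 322/(788 + 322) = 5.89 V.
With the load, Rb becomes Rb‖R_L = 128.6 Ω, so V = 20.3 × 128.6/916.6 = 2.85 V.

Unloaded: 5.89 V; loaded: 2.85 V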